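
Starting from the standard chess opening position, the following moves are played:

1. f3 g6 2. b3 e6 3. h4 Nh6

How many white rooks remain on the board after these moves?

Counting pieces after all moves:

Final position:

  a b c d e f g h
  ─────────────────
8│♜ ♞ ♝ ♛ ♚ ♝ · ♜│8
7│♟ ♟ ♟ ♟ · ♟ · ♟│7
6│· · · · ♟ · ♟ ♞│6
5│· · · · · · · ·│5
4│· · · · · · · ♙│4
3│· ♙ · · · ♙ · ·│3
2│♙ · ♙ ♙ ♙ · ♙ ·│2
1│♖ ♘ ♗ ♕ ♔ ♗ ♘ ♖│1
  ─────────────────
  a b c d e f g h


2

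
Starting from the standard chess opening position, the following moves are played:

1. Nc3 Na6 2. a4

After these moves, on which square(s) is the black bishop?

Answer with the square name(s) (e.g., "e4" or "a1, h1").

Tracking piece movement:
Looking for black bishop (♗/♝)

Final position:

  a b c d e f g h
  ─────────────────
8│♜ · ♝ ♛ ♚ ♝ ♞ ♜│8
7│♟ ♟ ♟ ♟ ♟ ♟ ♟ ♟│7
6│♞ · · · · · · ·│6
5│· · · · · · · ·│5
4│♙ · · · · · · ·│4
3│· · ♘ · · · · ·│3
2│· ♙ ♙ ♙ ♙ ♙ ♙ ♙│2
1│♖ · ♗ ♕ ♔ ♗ ♘ ♖│1
  ─────────────────
  a b c d e f g h


c8, f8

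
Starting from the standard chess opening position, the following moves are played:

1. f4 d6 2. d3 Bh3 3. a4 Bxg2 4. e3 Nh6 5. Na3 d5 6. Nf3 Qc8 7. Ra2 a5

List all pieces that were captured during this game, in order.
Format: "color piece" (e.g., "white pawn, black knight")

Tracking captures:
  Bxg2: captured white pawn

white pawn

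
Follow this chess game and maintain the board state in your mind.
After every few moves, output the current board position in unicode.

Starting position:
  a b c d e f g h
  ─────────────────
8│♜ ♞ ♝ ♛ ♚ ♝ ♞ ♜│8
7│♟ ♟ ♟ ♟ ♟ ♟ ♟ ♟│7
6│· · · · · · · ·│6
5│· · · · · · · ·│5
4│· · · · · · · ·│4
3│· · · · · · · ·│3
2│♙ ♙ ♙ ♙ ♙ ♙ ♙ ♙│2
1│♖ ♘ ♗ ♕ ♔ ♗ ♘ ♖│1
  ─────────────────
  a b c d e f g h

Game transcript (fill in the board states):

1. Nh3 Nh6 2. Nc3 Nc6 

  a b c d e f g h
  ─────────────────
8│♜ · ♝ ♛ ♚ ♝ · ♜│8
7│♟ ♟ ♟ ♟ ♟ ♟ ♟ ♟│7
6│· · ♞ · · · · ♞│6
5│· · · · · · · ·│5
4│· · · · · · · ·│4
3│· · ♘ · · · · ♘│3
2│♙ ♙ ♙ ♙ ♙ ♙ ♙ ♙│2
1│♖ · ♗ ♕ ♔ ♗ · ♖│1
  ─────────────────
  a b c d e f g h

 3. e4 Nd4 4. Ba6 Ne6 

  a b c d e f g h
  ─────────────────
8│♜ · ♝ ♛ ♚ ♝ · ♜│8
7│♟ ♟ ♟ ♟ ♟ ♟ ♟ ♟│7
6│♗ · · · ♞ · · ♞│6
5│· · · · · · · ·│5
4│· · · · ♙ · · ·│4
3│· · ♘ · · · · ♘│3
2│♙ ♙ ♙ ♙ · ♙ ♙ ♙│2
1│♖ · ♗ ♕ ♔ · · ♖│1
  ─────────────────
  a b c d e f g h

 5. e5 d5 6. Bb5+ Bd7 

  a b c d e f g h
  ─────────────────
8│♜ · · ♛ ♚ ♝ · ♜│8
7│♟ ♟ ♟ ♝ ♟ ♟ ♟ ♟│7
6│· · · · ♞ · · ♞│6
5│· ♗ · ♟ ♙ · · ·│5
4│· · · · · · · ·│4
3│· · ♘ · · · · ♘│3
2│♙ ♙ ♙ ♙ · ♙ ♙ ♙│2
1│♖ · ♗ ♕ ♔ · · ♖│1
  ─────────────────
  a b c d e f g h

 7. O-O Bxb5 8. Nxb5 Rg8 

  a b c d e f g h
  ─────────────────
8│♜ · · ♛ ♚ ♝ ♜ ·│8
7│♟ ♟ ♟ · ♟ ♟ ♟ ♟│7
6│· · · · ♞ · · ♞│6
5│· ♘ · ♟ ♙ · · ·│5
4│· · · · · · · ·│4
3│· · · · · · · ♘│3
2│♙ ♙ ♙ ♙ · ♙ ♙ ♙│2
1│♖ · ♗ ♕ · ♖ ♔ ·│1
  ─────────────────
  a b c d e f g h



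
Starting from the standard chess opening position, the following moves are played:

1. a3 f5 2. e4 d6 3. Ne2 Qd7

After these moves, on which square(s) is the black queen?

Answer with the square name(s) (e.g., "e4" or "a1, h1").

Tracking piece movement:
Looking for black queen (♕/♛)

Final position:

  a b c d e f g h
  ─────────────────
8│♜ ♞ ♝ · ♚ ♝ ♞ ♜│8
7│♟ ♟ ♟ ♛ ♟ · ♟ ♟│7
6│· · · ♟ · · · ·│6
5│· · · · · ♟ · ·│5
4│· · · · ♙ · · ·│4
3│♙ · · · · · · ·│3
2│· ♙ ♙ ♙ ♘ ♙ ♙ ♙│2
1│♖ ♘ ♗ ♕ ♔ ♗ · ♖│1
  ─────────────────
  a b c d e f g h


d7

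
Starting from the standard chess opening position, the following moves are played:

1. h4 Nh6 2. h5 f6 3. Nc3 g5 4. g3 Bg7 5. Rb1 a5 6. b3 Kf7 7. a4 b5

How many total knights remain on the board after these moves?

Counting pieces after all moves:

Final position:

  a b c d e f g h
  ─────────────────
8│♜ ♞ ♝ ♛ · · · ♜│8
7│· · ♟ ♟ ♟ ♚ ♝ ♟│7
6│· · · · · ♟ · ♞│6
5│♟ ♟ · · · · ♟ ♙│5
4│♙ · · · · · · ·│4
3│· ♙ ♘ · · · ♙ ·│3
2│· · ♙ ♙ ♙ ♙ · ·│2
1│· ♖ ♗ ♕ ♔ ♗ ♘ ♖│1
  ─────────────────
  a b c d e f g h


4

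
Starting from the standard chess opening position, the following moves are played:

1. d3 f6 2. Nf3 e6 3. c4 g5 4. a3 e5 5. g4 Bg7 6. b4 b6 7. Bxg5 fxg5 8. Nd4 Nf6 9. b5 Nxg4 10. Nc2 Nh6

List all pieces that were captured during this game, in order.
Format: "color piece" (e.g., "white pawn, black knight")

Tracking captures:
  Bxg5: captured black pawn
  fxg5: captured white bishop
  Nxg4: captured white pawn

black pawn, white bishop, white pawn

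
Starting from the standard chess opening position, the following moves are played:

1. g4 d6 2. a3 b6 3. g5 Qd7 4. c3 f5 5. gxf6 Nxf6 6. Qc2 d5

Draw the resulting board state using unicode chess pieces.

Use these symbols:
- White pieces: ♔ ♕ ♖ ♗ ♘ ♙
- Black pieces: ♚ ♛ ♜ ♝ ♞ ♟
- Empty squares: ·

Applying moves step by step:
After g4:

♜ ♞ ♝ ♛ ♚ ♝ ♞ ♜
♟ ♟ ♟ ♟ ♟ ♟ ♟ ♟
· · · · · · · ·
· · · · · · · ·
· · · · · · ♙ ·
· · · · · · · ·
♙ ♙ ♙ ♙ ♙ ♙ · ♙
♖ ♘ ♗ ♕ ♔ ♗ ♘ ♖


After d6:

♜ ♞ ♝ ♛ ♚ ♝ ♞ ♜
♟ ♟ ♟ · ♟ ♟ ♟ ♟
· · · ♟ · · · ·
· · · · · · · ·
· · · · · · ♙ ·
· · · · · · · ·
♙ ♙ ♙ ♙ ♙ ♙ · ♙
♖ ♘ ♗ ♕ ♔ ♗ ♘ ♖


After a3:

♜ ♞ ♝ ♛ ♚ ♝ ♞ ♜
♟ ♟ ♟ · ♟ ♟ ♟ ♟
· · · ♟ · · · ·
· · · · · · · ·
· · · · · · ♙ ·
♙ · · · · · · ·
· ♙ ♙ ♙ ♙ ♙ · ♙
♖ ♘ ♗ ♕ ♔ ♗ ♘ ♖


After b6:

♜ ♞ ♝ ♛ ♚ ♝ ♞ ♜
♟ · ♟ · ♟ ♟ ♟ ♟
· ♟ · ♟ · · · ·
· · · · · · · ·
· · · · · · ♙ ·
♙ · · · · · · ·
· ♙ ♙ ♙ ♙ ♙ · ♙
♖ ♘ ♗ ♕ ♔ ♗ ♘ ♖


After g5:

♜ ♞ ♝ ♛ ♚ ♝ ♞ ♜
♟ · ♟ · ♟ ♟ ♟ ♟
· ♟ · ♟ · · · ·
· · · · · · ♙ ·
· · · · · · · ·
♙ · · · · · · ·
· ♙ ♙ ♙ ♙ ♙ · ♙
♖ ♘ ♗ ♕ ♔ ♗ ♘ ♖


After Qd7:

♜ ♞ ♝ · ♚ ♝ ♞ ♜
♟ · ♟ ♛ ♟ ♟ ♟ ♟
· ♟ · ♟ · · · ·
· · · · · · ♙ ·
· · · · · · · ·
♙ · · · · · · ·
· ♙ ♙ ♙ ♙ ♙ · ♙
♖ ♘ ♗ ♕ ♔ ♗ ♘ ♖


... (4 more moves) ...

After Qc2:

♜ ♞ ♝ · ♚ ♝ · ♜
♟ · ♟ ♛ ♟ · ♟ ♟
· ♟ · ♟ · ♞ · ·
· · · · · · · ·
· · · · · · · ·
♙ · ♙ · · · · ·
· ♙ ♕ ♙ ♙ ♙ · ♙
♖ ♘ ♗ · ♔ ♗ ♘ ♖


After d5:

♜ ♞ ♝ · ♚ ♝ · ♜
♟ · ♟ ♛ ♟ · ♟ ♟
· ♟ · · · ♞ · ·
· · · ♟ · · · ·
· · · · · · · ·
♙ · ♙ · · · · ·
· ♙ ♕ ♙ ♙ ♙ · ♙
♖ ♘ ♗ · ♔ ♗ ♘ ♖



  a b c d e f g h
  ─────────────────
8│♜ ♞ ♝ · ♚ ♝ · ♜│8
7│♟ · ♟ ♛ ♟ · ♟ ♟│7
6│· ♟ · · · ♞ · ·│6
5│· · · ♟ · · · ·│5
4│· · · · · · · ·│4
3│♙ · ♙ · · · · ·│3
2│· ♙ ♕ ♙ ♙ ♙ · ♙│2
1│♖ ♘ ♗ · ♔ ♗ ♘ ♖│1
  ─────────────────
  a b c d e f g h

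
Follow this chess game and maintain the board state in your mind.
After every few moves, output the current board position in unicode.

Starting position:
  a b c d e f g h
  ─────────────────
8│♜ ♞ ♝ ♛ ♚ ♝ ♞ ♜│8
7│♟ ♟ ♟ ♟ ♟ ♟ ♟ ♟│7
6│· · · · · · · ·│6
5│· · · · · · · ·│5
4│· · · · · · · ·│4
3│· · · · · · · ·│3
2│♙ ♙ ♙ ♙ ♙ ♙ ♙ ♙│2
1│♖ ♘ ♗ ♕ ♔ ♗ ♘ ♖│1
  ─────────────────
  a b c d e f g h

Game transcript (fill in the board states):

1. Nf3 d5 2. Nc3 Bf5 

  a b c d e f g h
  ─────────────────
8│♜ ♞ · ♛ ♚ ♝ ♞ ♜│8
7│♟ ♟ ♟ · ♟ ♟ ♟ ♟│7
6│· · · · · · · ·│6
5│· · · ♟ · ♝ · ·│5
4│· · · · · · · ·│4
3│· · ♘ · · ♘ · ·│3
2│♙ ♙ ♙ ♙ ♙ ♙ ♙ ♙│2
1│♖ · ♗ ♕ ♔ ♗ · ♖│1
  ─────────────────
  a b c d e f g h

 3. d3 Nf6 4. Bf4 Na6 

  a b c d e f g h
  ─────────────────
8│♜ · · ♛ ♚ ♝ · ♜│8
7│♟ ♟ ♟ · ♟ ♟ ♟ ♟│7
6│♞ · · · · ♞ · ·│6
5│· · · ♟ · ♝ · ·│5
4│· · · · · ♗ · ·│4
3│· · ♘ ♙ · ♘ · ·│3
2│♙ ♙ ♙ · ♙ ♙ ♙ ♙│2
1│♖ · · ♕ ♔ ♗ · ♖│1
  ─────────────────
  a b c d e f g h

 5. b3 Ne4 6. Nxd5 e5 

  a b c d e f g h
  ─────────────────
8│♜ · · ♛ ♚ ♝ · ♜│8
7│♟ ♟ ♟ · · ♟ ♟ ♟│7
6│♞ · · · · · · ·│6
5│· · · ♘ ♟ ♝ · ·│5
4│· · · · ♞ ♗ · ·│4
3│· ♙ · ♙ · ♘ · ·│3
2│♙ · ♙ · ♙ ♙ ♙ ♙│2
1│♖ · · ♕ ♔ ♗ · ♖│1
  ─────────────────
  a b c d e f g h

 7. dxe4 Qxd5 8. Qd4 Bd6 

  a b c d e f g h
  ─────────────────
8│♜ · · · ♚ · · ♜│8
7│♟ ♟ ♟ · · ♟ ♟ ♟│7
6│♞ · · ♝ · · · ·│6
5│· · · ♛ ♟ ♝ · ·│5
4│· · · ♕ ♙ ♗ · ·│4
3│· ♙ · · · ♘ · ·│3
2│♙ · ♙ · ♙ ♙ ♙ ♙│2
1│♖ · · · ♔ ♗ · ♖│1
  ─────────────────
  a b c d e f g h

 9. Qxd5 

  a b c d e f g h
  ─────────────────
8│♜ · · · ♚ · · ♜│8
7│♟ ♟ ♟ · · ♟ ♟ ♟│7
6│♞ · · ♝ · · · ·│6
5│· · · ♕ ♟ ♝ · ·│5
4│· · · · ♙ ♗ · ·│4
3│· ♙ · · · ♘ · ·│3
2│♙ · ♙ · ♙ ♙ ♙ ♙│2
1│♖ · · · ♔ ♗ · ♖│1
  ─────────────────
  a b c d e f g h


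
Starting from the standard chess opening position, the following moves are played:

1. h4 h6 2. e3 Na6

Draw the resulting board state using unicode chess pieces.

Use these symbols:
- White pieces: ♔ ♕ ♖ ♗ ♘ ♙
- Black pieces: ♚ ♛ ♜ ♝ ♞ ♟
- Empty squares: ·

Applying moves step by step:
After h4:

♜ ♞ ♝ ♛ ♚ ♝ ♞ ♜
♟ ♟ ♟ ♟ ♟ ♟ ♟ ♟
· · · · · · · ·
· · · · · · · ·
· · · · · · · ♙
· · · · · · · ·
♙ ♙ ♙ ♙ ♙ ♙ ♙ ·
♖ ♘ ♗ ♕ ♔ ♗ ♘ ♖


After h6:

♜ ♞ ♝ ♛ ♚ ♝ ♞ ♜
♟ ♟ ♟ ♟ ♟ ♟ ♟ ·
· · · · · · · ♟
· · · · · · · ·
· · · · · · · ♙
· · · · · · · ·
♙ ♙ ♙ ♙ ♙ ♙ ♙ ·
♖ ♘ ♗ ♕ ♔ ♗ ♘ ♖


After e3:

♜ ♞ ♝ ♛ ♚ ♝ ♞ ♜
♟ ♟ ♟ ♟ ♟ ♟ ♟ ·
· · · · · · · ♟
· · · · · · · ·
· · · · · · · ♙
· · · · ♙ · · ·
♙ ♙ ♙ ♙ · ♙ ♙ ·
♖ ♘ ♗ ♕ ♔ ♗ ♘ ♖


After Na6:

♜ · ♝ ♛ ♚ ♝ ♞ ♜
♟ ♟ ♟ ♟ ♟ ♟ ♟ ·
♞ · · · · · · ♟
· · · · · · · ·
· · · · · · · ♙
· · · · ♙ · · ·
♙ ♙ ♙ ♙ · ♙ ♙ ·
♖ ♘ ♗ ♕ ♔ ♗ ♘ ♖



  a b c d e f g h
  ─────────────────
8│♜ · ♝ ♛ ♚ ♝ ♞ ♜│8
7│♟ ♟ ♟ ♟ ♟ ♟ ♟ ·│7
6│♞ · · · · · · ♟│6
5│· · · · · · · ·│5
4│· · · · · · · ♙│4
3│· · · · ♙ · · ·│3
2│♙ ♙ ♙ ♙ · ♙ ♙ ·│2
1│♖ ♘ ♗ ♕ ♔ ♗ ♘ ♖│1
  ─────────────────
  a b c d e f g h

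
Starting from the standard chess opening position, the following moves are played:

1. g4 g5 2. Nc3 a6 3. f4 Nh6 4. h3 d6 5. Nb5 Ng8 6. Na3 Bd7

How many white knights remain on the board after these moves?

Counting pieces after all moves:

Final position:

  a b c d e f g h
  ─────────────────
8│♜ ♞ · ♛ ♚ ♝ ♞ ♜│8
7│· ♟ ♟ ♝ ♟ ♟ · ♟│7
6│♟ · · ♟ · · · ·│6
5│· · · · · · ♟ ·│5
4│· · · · · ♙ ♙ ·│4
3│♘ · · · · · · ♙│3
2│♙ ♙ ♙ ♙ ♙ · · ·│2
1│♖ · ♗ ♕ ♔ ♗ ♘ ♖│1
  ─────────────────
  a b c d e f g h


2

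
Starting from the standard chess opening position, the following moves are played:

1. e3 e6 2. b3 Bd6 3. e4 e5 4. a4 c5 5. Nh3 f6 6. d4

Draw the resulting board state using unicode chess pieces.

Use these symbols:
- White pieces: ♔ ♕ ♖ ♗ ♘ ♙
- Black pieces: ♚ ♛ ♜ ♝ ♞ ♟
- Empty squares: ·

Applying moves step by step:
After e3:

♜ ♞ ♝ ♛ ♚ ♝ ♞ ♜
♟ ♟ ♟ ♟ ♟ ♟ ♟ ♟
· · · · · · · ·
· · · · · · · ·
· · · · · · · ·
· · · · ♙ · · ·
♙ ♙ ♙ ♙ · ♙ ♙ ♙
♖ ♘ ♗ ♕ ♔ ♗ ♘ ♖


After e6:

♜ ♞ ♝ ♛ ♚ ♝ ♞ ♜
♟ ♟ ♟ ♟ · ♟ ♟ ♟
· · · · ♟ · · ·
· · · · · · · ·
· · · · · · · ·
· · · · ♙ · · ·
♙ ♙ ♙ ♙ · ♙ ♙ ♙
♖ ♘ ♗ ♕ ♔ ♗ ♘ ♖


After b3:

♜ ♞ ♝ ♛ ♚ ♝ ♞ ♜
♟ ♟ ♟ ♟ · ♟ ♟ ♟
· · · · ♟ · · ·
· · · · · · · ·
· · · · · · · ·
· ♙ · · ♙ · · ·
♙ · ♙ ♙ · ♙ ♙ ♙
♖ ♘ ♗ ♕ ♔ ♗ ♘ ♖


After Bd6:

♜ ♞ ♝ ♛ ♚ · ♞ ♜
♟ ♟ ♟ ♟ · ♟ ♟ ♟
· · · ♝ ♟ · · ·
· · · · · · · ·
· · · · · · · ·
· ♙ · · ♙ · · ·
♙ · ♙ ♙ · ♙ ♙ ♙
♖ ♘ ♗ ♕ ♔ ♗ ♘ ♖


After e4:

♜ ♞ ♝ ♛ ♚ · ♞ ♜
♟ ♟ ♟ ♟ · ♟ ♟ ♟
· · · ♝ ♟ · · ·
· · · · · · · ·
· · · · ♙ · · ·
· ♙ · · · · · ·
♙ · ♙ ♙ · ♙ ♙ ♙
♖ ♘ ♗ ♕ ♔ ♗ ♘ ♖


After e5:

♜ ♞ ♝ ♛ ♚ · ♞ ♜
♟ ♟ ♟ ♟ · ♟ ♟ ♟
· · · ♝ · · · ·
· · · · ♟ · · ·
· · · · ♙ · · ·
· ♙ · · · · · ·
♙ · ♙ ♙ · ♙ ♙ ♙
♖ ♘ ♗ ♕ ♔ ♗ ♘ ♖


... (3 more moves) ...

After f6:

♜ ♞ ♝ ♛ ♚ · ♞ ♜
♟ ♟ · ♟ · · ♟ ♟
· · · ♝ · ♟ · ·
· · ♟ · ♟ · · ·
♙ · · · ♙ · · ·
· ♙ · · · · · ♘
· · ♙ ♙ · ♙ ♙ ♙
♖ ♘ ♗ ♕ ♔ ♗ · ♖


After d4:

♜ ♞ ♝ ♛ ♚ · ♞ ♜
♟ ♟ · ♟ · · ♟ ♟
· · · ♝ · ♟ · ·
· · ♟ · ♟ · · ·
♙ · · ♙ ♙ · · ·
· ♙ · · · · · ♘
· · ♙ · · ♙ ♙ ♙
♖ ♘ ♗ ♕ ♔ ♗ · ♖



  a b c d e f g h
  ─────────────────
8│♜ ♞ ♝ ♛ ♚ · ♞ ♜│8
7│♟ ♟ · ♟ · · ♟ ♟│7
6│· · · ♝ · ♟ · ·│6
5│· · ♟ · ♟ · · ·│5
4│♙ · · ♙ ♙ · · ·│4
3│· ♙ · · · · · ♘│3
2│· · ♙ · · ♙ ♙ ♙│2
1│♖ ♘ ♗ ♕ ♔ ♗ · ♖│1
  ─────────────────
  a b c d e f g h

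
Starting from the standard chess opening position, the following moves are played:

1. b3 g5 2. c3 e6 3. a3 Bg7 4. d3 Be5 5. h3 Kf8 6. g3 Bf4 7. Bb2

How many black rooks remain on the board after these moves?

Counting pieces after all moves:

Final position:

  a b c d e f g h
  ─────────────────
8│♜ ♞ ♝ ♛ · ♚ ♞ ♜│8
7│♟ ♟ ♟ ♟ · ♟ · ♟│7
6│· · · · ♟ · · ·│6
5│· · · · · · ♟ ·│5
4│· · · · · ♝ · ·│4
3│♙ ♙ ♙ ♙ · · ♙ ♙│3
2│· ♗ · · ♙ ♙ · ·│2
1│♖ ♘ · ♕ ♔ ♗ ♘ ♖│1
  ─────────────────
  a b c d e f g h


2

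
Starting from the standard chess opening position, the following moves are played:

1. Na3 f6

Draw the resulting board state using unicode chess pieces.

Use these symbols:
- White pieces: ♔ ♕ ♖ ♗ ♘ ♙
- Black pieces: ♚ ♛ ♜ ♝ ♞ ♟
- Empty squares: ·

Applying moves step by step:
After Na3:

♜ ♞ ♝ ♛ ♚ ♝ ♞ ♜
♟ ♟ ♟ ♟ ♟ ♟ ♟ ♟
· · · · · · · ·
· · · · · · · ·
· · · · · · · ·
♘ · · · · · · ·
♙ ♙ ♙ ♙ ♙ ♙ ♙ ♙
♖ · ♗ ♕ ♔ ♗ ♘ ♖


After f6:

♜ ♞ ♝ ♛ ♚ ♝ ♞ ♜
♟ ♟ ♟ ♟ ♟ · ♟ ♟
· · · · · ♟ · ·
· · · · · · · ·
· · · · · · · ·
♘ · · · · · · ·
♙ ♙ ♙ ♙ ♙ ♙ ♙ ♙
♖ · ♗ ♕ ♔ ♗ ♘ ♖



  a b c d e f g h
  ─────────────────
8│♜ ♞ ♝ ♛ ♚ ♝ ♞ ♜│8
7│♟ ♟ ♟ ♟ ♟ · ♟ ♟│7
6│· · · · · ♟ · ·│6
5│· · · · · · · ·│5
4│· · · · · · · ·│4
3│♘ · · · · · · ·│3
2│♙ ♙ ♙ ♙ ♙ ♙ ♙ ♙│2
1│♖ · ♗ ♕ ♔ ♗ ♘ ♖│1
  ─────────────────
  a b c d e f g h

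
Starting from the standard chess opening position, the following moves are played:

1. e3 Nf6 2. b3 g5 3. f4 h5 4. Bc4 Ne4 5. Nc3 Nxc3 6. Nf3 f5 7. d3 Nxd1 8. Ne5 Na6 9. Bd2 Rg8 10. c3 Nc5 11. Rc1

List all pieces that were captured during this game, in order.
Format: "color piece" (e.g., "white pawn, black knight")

Tracking captures:
  Nxc3: captured white knight
  Nxd1: captured white queen

white knight, white queen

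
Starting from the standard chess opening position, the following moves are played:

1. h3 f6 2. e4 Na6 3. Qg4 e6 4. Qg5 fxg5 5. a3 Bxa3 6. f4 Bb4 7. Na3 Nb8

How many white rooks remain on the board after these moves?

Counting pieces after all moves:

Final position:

  a b c d e f g h
  ─────────────────
8│♜ ♞ ♝ ♛ ♚ · ♞ ♜│8
7│♟ ♟ ♟ ♟ · · ♟ ♟│7
6│· · · · ♟ · · ·│6
5│· · · · · · ♟ ·│5
4│· ♝ · · ♙ ♙ · ·│4
3│♘ · · · · · · ♙│3
2│· ♙ ♙ ♙ · · ♙ ·│2
1│♖ · ♗ · ♔ ♗ ♘ ♖│1
  ─────────────────
  a b c d e f g h


2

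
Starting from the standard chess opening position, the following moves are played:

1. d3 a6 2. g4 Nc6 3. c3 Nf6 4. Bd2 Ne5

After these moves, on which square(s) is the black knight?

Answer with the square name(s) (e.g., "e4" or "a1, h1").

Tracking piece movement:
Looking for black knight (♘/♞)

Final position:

  a b c d e f g h
  ─────────────────
8│♜ · ♝ ♛ ♚ ♝ · ♜│8
7│· ♟ ♟ ♟ ♟ ♟ ♟ ♟│7
6│♟ · · · · ♞ · ·│6
5│· · · · ♞ · · ·│5
4│· · · · · · ♙ ·│4
3│· · ♙ ♙ · · · ·│3
2│♙ ♙ · ♗ ♙ ♙ · ♙│2
1│♖ ♘ · ♕ ♔ ♗ ♘ ♖│1
  ─────────────────
  a b c d e f g h


e5, f6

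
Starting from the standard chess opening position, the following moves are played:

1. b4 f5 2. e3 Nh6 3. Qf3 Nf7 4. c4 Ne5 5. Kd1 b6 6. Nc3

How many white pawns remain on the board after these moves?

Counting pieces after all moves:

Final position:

  a b c d e f g h
  ─────────────────
8│♜ ♞ ♝ ♛ ♚ ♝ · ♜│8
7│♟ · ♟ ♟ ♟ · ♟ ♟│7
6│· ♟ · · · · · ·│6
5│· · · · ♞ ♟ · ·│5
4│· ♙ ♙ · · · · ·│4
3│· · ♘ · ♙ ♕ · ·│3
2│♙ · · ♙ · ♙ ♙ ♙│2
1│♖ · ♗ ♔ · ♗ ♘ ♖│1
  ─────────────────
  a b c d e f g h


8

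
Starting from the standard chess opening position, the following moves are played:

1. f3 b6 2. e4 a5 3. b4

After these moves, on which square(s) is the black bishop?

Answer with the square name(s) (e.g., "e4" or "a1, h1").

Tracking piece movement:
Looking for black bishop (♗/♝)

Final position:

  a b c d e f g h
  ─────────────────
8│♜ ♞ ♝ ♛ ♚ ♝ ♞ ♜│8
7│· · ♟ ♟ ♟ ♟ ♟ ♟│7
6│· ♟ · · · · · ·│6
5│♟ · · · · · · ·│5
4│· ♙ · · ♙ · · ·│4
3│· · · · · ♙ · ·│3
2│♙ · ♙ ♙ · · ♙ ♙│2
1│♖ ♘ ♗ ♕ ♔ ♗ ♘ ♖│1
  ─────────────────
  a b c d e f g h


c8, f8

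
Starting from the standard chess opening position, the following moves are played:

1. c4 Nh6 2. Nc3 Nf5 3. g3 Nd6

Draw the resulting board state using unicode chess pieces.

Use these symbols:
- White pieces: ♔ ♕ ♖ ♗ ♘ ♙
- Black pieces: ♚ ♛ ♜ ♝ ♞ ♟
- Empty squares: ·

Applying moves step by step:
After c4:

♜ ♞ ♝ ♛ ♚ ♝ ♞ ♜
♟ ♟ ♟ ♟ ♟ ♟ ♟ ♟
· · · · · · · ·
· · · · · · · ·
· · ♙ · · · · ·
· · · · · · · ·
♙ ♙ · ♙ ♙ ♙ ♙ ♙
♖ ♘ ♗ ♕ ♔ ♗ ♘ ♖


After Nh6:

♜ ♞ ♝ ♛ ♚ ♝ · ♜
♟ ♟ ♟ ♟ ♟ ♟ ♟ ♟
· · · · · · · ♞
· · · · · · · ·
· · ♙ · · · · ·
· · · · · · · ·
♙ ♙ · ♙ ♙ ♙ ♙ ♙
♖ ♘ ♗ ♕ ♔ ♗ ♘ ♖


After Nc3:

♜ ♞ ♝ ♛ ♚ ♝ · ♜
♟ ♟ ♟ ♟ ♟ ♟ ♟ ♟
· · · · · · · ♞
· · · · · · · ·
· · ♙ · · · · ·
· · ♘ · · · · ·
♙ ♙ · ♙ ♙ ♙ ♙ ♙
♖ · ♗ ♕ ♔ ♗ ♘ ♖


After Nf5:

♜ ♞ ♝ ♛ ♚ ♝ · ♜
♟ ♟ ♟ ♟ ♟ ♟ ♟ ♟
· · · · · · · ·
· · · · · ♞ · ·
· · ♙ · · · · ·
· · ♘ · · · · ·
♙ ♙ · ♙ ♙ ♙ ♙ ♙
♖ · ♗ ♕ ♔ ♗ ♘ ♖


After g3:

♜ ♞ ♝ ♛ ♚ ♝ · ♜
♟ ♟ ♟ ♟ ♟ ♟ ♟ ♟
· · · · · · · ·
· · · · · ♞ · ·
· · ♙ · · · · ·
· · ♘ · · · ♙ ·
♙ ♙ · ♙ ♙ ♙ · ♙
♖ · ♗ ♕ ♔ ♗ ♘ ♖


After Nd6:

♜ ♞ ♝ ♛ ♚ ♝ · ♜
♟ ♟ ♟ ♟ ♟ ♟ ♟ ♟
· · · ♞ · · · ·
· · · · · · · ·
· · ♙ · · · · ·
· · ♘ · · · ♙ ·
♙ ♙ · ♙ ♙ ♙ · ♙
♖ · ♗ ♕ ♔ ♗ ♘ ♖



  a b c d e f g h
  ─────────────────
8│♜ ♞ ♝ ♛ ♚ ♝ · ♜│8
7│♟ ♟ ♟ ♟ ♟ ♟ ♟ ♟│7
6│· · · ♞ · · · ·│6
5│· · · · · · · ·│5
4│· · ♙ · · · · ·│4
3│· · ♘ · · · ♙ ·│3
2│♙ ♙ · ♙ ♙ ♙ · ♙│2
1│♖ · ♗ ♕ ♔ ♗ ♘ ♖│1
  ─────────────────
  a b c d e f g h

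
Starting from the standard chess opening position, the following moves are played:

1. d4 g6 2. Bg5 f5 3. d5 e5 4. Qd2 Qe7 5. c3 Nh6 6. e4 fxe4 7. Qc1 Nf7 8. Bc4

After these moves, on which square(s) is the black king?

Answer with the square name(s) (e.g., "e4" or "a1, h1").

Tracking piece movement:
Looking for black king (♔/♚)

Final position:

  a b c d e f g h
  ─────────────────
8│♜ ♞ ♝ · ♚ ♝ · ♜│8
7│♟ ♟ ♟ ♟ ♛ ♞ · ♟│7
6│· · · · · · ♟ ·│6
5│· · · ♙ ♟ · ♗ ·│5
4│· · ♗ · ♟ · · ·│4
3│· · ♙ · · · · ·│3
2│♙ ♙ · · · ♙ ♙ ♙│2
1│♖ ♘ ♕ · ♔ · ♘ ♖│1
  ─────────────────
  a b c d e f g h


e8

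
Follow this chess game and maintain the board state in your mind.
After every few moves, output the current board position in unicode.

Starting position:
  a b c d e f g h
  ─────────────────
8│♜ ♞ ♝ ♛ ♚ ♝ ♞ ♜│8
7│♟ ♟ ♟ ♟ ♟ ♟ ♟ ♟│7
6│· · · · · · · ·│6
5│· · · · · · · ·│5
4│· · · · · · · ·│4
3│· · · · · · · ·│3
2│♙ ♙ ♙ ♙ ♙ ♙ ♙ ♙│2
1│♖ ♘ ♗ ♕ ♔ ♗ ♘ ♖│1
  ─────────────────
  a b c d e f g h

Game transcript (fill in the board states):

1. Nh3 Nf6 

  a b c d e f g h
  ─────────────────
8│♜ ♞ ♝ ♛ ♚ ♝ · ♜│8
7│♟ ♟ ♟ ♟ ♟ ♟ ♟ ♟│7
6│· · · · · ♞ · ·│6
5│· · · · · · · ·│5
4│· · · · · · · ·│4
3│· · · · · · · ♘│3
2│♙ ♙ ♙ ♙ ♙ ♙ ♙ ♙│2
1│♖ ♘ ♗ ♕ ♔ ♗ · ♖│1
  ─────────────────
  a b c d e f g h

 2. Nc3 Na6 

  a b c d e f g h
  ─────────────────
8│♜ · ♝ ♛ ♚ ♝ · ♜│8
7│♟ ♟ ♟ ♟ ♟ ♟ ♟ ♟│7
6│♞ · · · · ♞ · ·│6
5│· · · · · · · ·│5
4│· · · · · · · ·│4
3│· · ♘ · · · · ♘│3
2│♙ ♙ ♙ ♙ ♙ ♙ ♙ ♙│2
1│♖ · ♗ ♕ ♔ ♗ · ♖│1
  ─────────────────
  a b c d e f g h

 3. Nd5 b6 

  a b c d e f g h
  ─────────────────
8│♜ · ♝ ♛ ♚ ♝ · ♜│8
7│♟ · ♟ ♟ ♟ ♟ ♟ ♟│7
6│♞ ♟ · · · ♞ · ·│6
5│· · · ♘ · · · ·│5
4│· · · · · · · ·│4
3│· · · · · · · ♘│3
2│♙ ♙ ♙ ♙ ♙ ♙ ♙ ♙│2
1│♖ · ♗ ♕ ♔ ♗ · ♖│1
  ─────────────────
  a b c d e f g h

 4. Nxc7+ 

  a b c d e f g h
  ─────────────────
8│♜ · ♝ ♛ ♚ ♝ · ♜│8
7│♟ · ♘ ♟ ♟ ♟ ♟ ♟│7
6│♞ ♟ · · · ♞ · ·│6
5│· · · · · · · ·│5
4│· · · · · · · ·│4
3│· · · · · · · ♘│3
2│♙ ♙ ♙ ♙ ♙ ♙ ♙ ♙│2
1│♖ · ♗ ♕ ♔ ♗ · ♖│1
  ─────────────────
  a b c d e f g h


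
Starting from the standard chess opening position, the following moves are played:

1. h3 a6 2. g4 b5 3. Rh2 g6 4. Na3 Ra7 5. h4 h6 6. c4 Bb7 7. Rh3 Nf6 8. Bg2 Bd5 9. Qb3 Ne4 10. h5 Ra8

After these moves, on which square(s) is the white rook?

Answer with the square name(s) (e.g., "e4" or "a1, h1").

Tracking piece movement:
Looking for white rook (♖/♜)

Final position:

  a b c d e f g h
  ─────────────────
8│♜ ♞ · ♛ ♚ ♝ · ♜│8
7│· · ♟ ♟ ♟ ♟ · ·│7
6│♟ · · · · · ♟ ♟│6
5│· ♟ · ♝ · · · ♙│5
4│· · ♙ · ♞ · ♙ ·│4
3│♘ ♕ · · · · · ♖│3
2│♙ ♙ · ♙ ♙ ♙ ♗ ·│2
1│♖ · ♗ · ♔ · ♘ ·│1
  ─────────────────
  a b c d e f g h


a1, h3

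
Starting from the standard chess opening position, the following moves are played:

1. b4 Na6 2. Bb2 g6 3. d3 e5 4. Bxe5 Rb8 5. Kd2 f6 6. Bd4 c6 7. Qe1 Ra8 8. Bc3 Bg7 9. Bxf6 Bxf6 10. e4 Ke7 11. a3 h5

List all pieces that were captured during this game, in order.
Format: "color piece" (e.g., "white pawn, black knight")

Tracking captures:
  Bxe5: captured black pawn
  Bxf6: captured black pawn
  Bxf6: captured white bishop

black pawn, black pawn, white bishop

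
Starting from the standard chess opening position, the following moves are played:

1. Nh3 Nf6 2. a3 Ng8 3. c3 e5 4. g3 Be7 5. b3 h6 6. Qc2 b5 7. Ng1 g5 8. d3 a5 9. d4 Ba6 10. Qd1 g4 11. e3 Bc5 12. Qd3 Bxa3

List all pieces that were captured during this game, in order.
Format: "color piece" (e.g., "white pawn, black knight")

Tracking captures:
  Bxa3: captured white pawn

white pawn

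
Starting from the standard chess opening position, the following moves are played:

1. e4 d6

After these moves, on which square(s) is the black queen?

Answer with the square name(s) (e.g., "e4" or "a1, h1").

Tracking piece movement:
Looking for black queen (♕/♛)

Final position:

  a b c d e f g h
  ─────────────────
8│♜ ♞ ♝ ♛ ♚ ♝ ♞ ♜│8
7│♟ ♟ ♟ · ♟ ♟ ♟ ♟│7
6│· · · ♟ · · · ·│6
5│· · · · · · · ·│5
4│· · · · ♙ · · ·│4
3│· · · · · · · ·│3
2│♙ ♙ ♙ ♙ · ♙ ♙ ♙│2
1│♖ ♘ ♗ ♕ ♔ ♗ ♘ ♖│1
  ─────────────────
  a b c d e f g h


d8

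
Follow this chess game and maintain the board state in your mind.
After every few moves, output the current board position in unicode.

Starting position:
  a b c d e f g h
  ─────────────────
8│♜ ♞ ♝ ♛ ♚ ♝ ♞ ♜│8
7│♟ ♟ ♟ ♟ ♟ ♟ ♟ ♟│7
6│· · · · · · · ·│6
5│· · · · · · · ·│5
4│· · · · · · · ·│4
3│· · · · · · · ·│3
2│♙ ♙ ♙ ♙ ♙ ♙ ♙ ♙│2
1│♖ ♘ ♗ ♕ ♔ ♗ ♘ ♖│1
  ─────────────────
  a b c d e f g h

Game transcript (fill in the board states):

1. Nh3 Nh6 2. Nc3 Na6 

  a b c d e f g h
  ─────────────────
8│♜ · ♝ ♛ ♚ ♝ · ♜│8
7│♟ ♟ ♟ ♟ ♟ ♟ ♟ ♟│7
6│♞ · · · · · · ♞│6
5│· · · · · · · ·│5
4│· · · · · · · ·│4
3│· · ♘ · · · · ♘│3
2│♙ ♙ ♙ ♙ ♙ ♙ ♙ ♙│2
1│♖ · ♗ ♕ ♔ ♗ · ♖│1
  ─────────────────
  a b c d e f g h

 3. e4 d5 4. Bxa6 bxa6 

  a b c d e f g h
  ─────────────────
8│♜ · ♝ ♛ ♚ ♝ · ♜│8
7│♟ · ♟ · ♟ ♟ ♟ ♟│7
6│♟ · · · · · · ♞│6
5│· · · ♟ · · · ·│5
4│· · · · ♙ · · ·│4
3│· · ♘ · · · · ♘│3
2│♙ ♙ ♙ ♙ · ♙ ♙ ♙│2
1│♖ · ♗ ♕ ♔ · · ♖│1
  ─────────────────
  a b c d e f g h

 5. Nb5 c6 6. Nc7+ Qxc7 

  a b c d e f g h
  ─────────────────
8│♜ · ♝ · ♚ ♝ · ♜│8
7│♟ · ♛ · ♟ ♟ ♟ ♟│7
6│♟ · ♟ · · · · ♞│6
5│· · · ♟ · · · ·│5
4│· · · · ♙ · · ·│4
3│· · · · · · · ♘│3
2│♙ ♙ ♙ ♙ · ♙ ♙ ♙│2
1│♖ · ♗ ♕ ♔ · · ♖│1
  ─────────────────
  a b c d e f g h

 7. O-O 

  a b c d e f g h
  ─────────────────
8│♜ · ♝ · ♚ ♝ · ♜│8
7│♟ · ♛ · ♟ ♟ ♟ ♟│7
6│♟ · ♟ · · · · ♞│6
5│· · · ♟ · · · ·│5
4│· · · · ♙ · · ·│4
3│· · · · · · · ♘│3
2│♙ ♙ ♙ ♙ · ♙ ♙ ♙│2
1│♖ · ♗ ♕ · ♖ ♔ ·│1
  ─────────────────
  a b c d e f g h


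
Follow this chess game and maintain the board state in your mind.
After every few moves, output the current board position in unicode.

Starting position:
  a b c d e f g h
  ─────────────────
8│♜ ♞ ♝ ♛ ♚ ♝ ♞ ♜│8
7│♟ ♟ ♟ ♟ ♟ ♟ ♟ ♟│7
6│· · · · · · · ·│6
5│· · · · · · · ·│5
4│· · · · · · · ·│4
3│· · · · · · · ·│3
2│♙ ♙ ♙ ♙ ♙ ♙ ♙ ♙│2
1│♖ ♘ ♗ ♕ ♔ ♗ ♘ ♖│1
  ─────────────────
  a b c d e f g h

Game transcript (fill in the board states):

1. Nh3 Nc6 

  a b c d e f g h
  ─────────────────
8│♜ · ♝ ♛ ♚ ♝ ♞ ♜│8
7│♟ ♟ ♟ ♟ ♟ ♟ ♟ ♟│7
6│· · ♞ · · · · ·│6
5│· · · · · · · ·│5
4│· · · · · · · ·│4
3│· · · · · · · ♘│3
2│♙ ♙ ♙ ♙ ♙ ♙ ♙ ♙│2
1│♖ ♘ ♗ ♕ ♔ ♗ · ♖│1
  ─────────────────
  a b c d e f g h

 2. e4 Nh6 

  a b c d e f g h
  ─────────────────
8│♜ · ♝ ♛ ♚ ♝ · ♜│8
7│♟ ♟ ♟ ♟ ♟ ♟ ♟ ♟│7
6│· · ♞ · · · · ♞│6
5│· · · · · · · ·│5
4│· · · · ♙ · · ·│4
3│· · · · · · · ♘│3
2│♙ ♙ ♙ ♙ · ♙ ♙ ♙│2
1│♖ ♘ ♗ ♕ ♔ ♗ · ♖│1
  ─────────────────
  a b c d e f g h

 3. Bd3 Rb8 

  a b c d e f g h
  ─────────────────
8│· ♜ ♝ ♛ ♚ ♝ · ♜│8
7│♟ ♟ ♟ ♟ ♟ ♟ ♟ ♟│7
6│· · ♞ · · · · ♞│6
5│· · · · · · · ·│5
4│· · · · ♙ · · ·│4
3│· · · ♗ · · · ♘│3
2│♙ ♙ ♙ ♙ · ♙ ♙ ♙│2
1│♖ ♘ ♗ ♕ ♔ · · ♖│1
  ─────────────────
  a b c d e f g h

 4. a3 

  a b c d e f g h
  ─────────────────
8│· ♜ ♝ ♛ ♚ ♝ · ♜│8
7│♟ ♟ ♟ ♟ ♟ ♟ ♟ ♟│7
6│· · ♞ · · · · ♞│6
5│· · · · · · · ·│5
4│· · · · ♙ · · ·│4
3│♙ · · ♗ · · · ♘│3
2│· ♙ ♙ ♙ · ♙ ♙ ♙│2
1│♖ ♘ ♗ ♕ ♔ · · ♖│1
  ─────────────────
  a b c d e f g h


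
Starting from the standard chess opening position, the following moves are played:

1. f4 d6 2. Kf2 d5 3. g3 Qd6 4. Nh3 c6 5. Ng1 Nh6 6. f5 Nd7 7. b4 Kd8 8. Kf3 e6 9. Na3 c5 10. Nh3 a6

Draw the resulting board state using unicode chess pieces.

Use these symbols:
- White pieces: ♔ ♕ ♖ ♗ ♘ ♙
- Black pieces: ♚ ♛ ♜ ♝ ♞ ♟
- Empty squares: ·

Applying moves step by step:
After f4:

♜ ♞ ♝ ♛ ♚ ♝ ♞ ♜
♟ ♟ ♟ ♟ ♟ ♟ ♟ ♟
· · · · · · · ·
· · · · · · · ·
· · · · · ♙ · ·
· · · · · · · ·
♙ ♙ ♙ ♙ ♙ · ♙ ♙
♖ ♘ ♗ ♕ ♔ ♗ ♘ ♖


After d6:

♜ ♞ ♝ ♛ ♚ ♝ ♞ ♜
♟ ♟ ♟ · ♟ ♟ ♟ ♟
· · · ♟ · · · ·
· · · · · · · ·
· · · · · ♙ · ·
· · · · · · · ·
♙ ♙ ♙ ♙ ♙ · ♙ ♙
♖ ♘ ♗ ♕ ♔ ♗ ♘ ♖


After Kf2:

♜ ♞ ♝ ♛ ♚ ♝ ♞ ♜
♟ ♟ ♟ · ♟ ♟ ♟ ♟
· · · ♟ · · · ·
· · · · · · · ·
· · · · · ♙ · ·
· · · · · · · ·
♙ ♙ ♙ ♙ ♙ ♔ ♙ ♙
♖ ♘ ♗ ♕ · ♗ ♘ ♖


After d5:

♜ ♞ ♝ ♛ ♚ ♝ ♞ ♜
♟ ♟ ♟ · ♟ ♟ ♟ ♟
· · · · · · · ·
· · · ♟ · · · ·
· · · · · ♙ · ·
· · · · · · · ·
♙ ♙ ♙ ♙ ♙ ♔ ♙ ♙
♖ ♘ ♗ ♕ · ♗ ♘ ♖


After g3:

♜ ♞ ♝ ♛ ♚ ♝ ♞ ♜
♟ ♟ ♟ · ♟ ♟ ♟ ♟
· · · · · · · ·
· · · ♟ · · · ·
· · · · · ♙ · ·
· · · · · · ♙ ·
♙ ♙ ♙ ♙ ♙ ♔ · ♙
♖ ♘ ♗ ♕ · ♗ ♘ ♖


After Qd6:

♜ ♞ ♝ · ♚ ♝ ♞ ♜
♟ ♟ ♟ · ♟ ♟ ♟ ♟
· · · ♛ · · · ·
· · · ♟ · · · ·
· · · · · ♙ · ·
· · · · · · ♙ ·
♙ ♙ ♙ ♙ ♙ ♔ · ♙
♖ ♘ ♗ ♕ · ♗ ♘ ♖


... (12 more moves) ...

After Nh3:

♜ · ♝ ♚ · ♝ · ♜
♟ ♟ · ♞ · ♟ ♟ ♟
· · · ♛ ♟ · · ♞
· · ♟ ♟ · ♙ · ·
· ♙ · · · · · ·
♘ · · · · ♔ ♙ ♘
♙ · ♙ ♙ ♙ · · ♙
♖ · ♗ ♕ · ♗ · ♖


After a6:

♜ · ♝ ♚ · ♝ · ♜
· ♟ · ♞ · ♟ ♟ ♟
♟ · · ♛ ♟ · · ♞
· · ♟ ♟ · ♙ · ·
· ♙ · · · · · ·
♘ · · · · ♔ ♙ ♘
♙ · ♙ ♙ ♙ · · ♙
♖ · ♗ ♕ · ♗ · ♖



  a b c d e f g h
  ─────────────────
8│♜ · ♝ ♚ · ♝ · ♜│8
7│· ♟ · ♞ · ♟ ♟ ♟│7
6│♟ · · ♛ ♟ · · ♞│6
5│· · ♟ ♟ · ♙ · ·│5
4│· ♙ · · · · · ·│4
3│♘ · · · · ♔ ♙ ♘│3
2│♙ · ♙ ♙ ♙ · · ♙│2
1│♖ · ♗ ♕ · ♗ · ♖│1
  ─────────────────
  a b c d e f g h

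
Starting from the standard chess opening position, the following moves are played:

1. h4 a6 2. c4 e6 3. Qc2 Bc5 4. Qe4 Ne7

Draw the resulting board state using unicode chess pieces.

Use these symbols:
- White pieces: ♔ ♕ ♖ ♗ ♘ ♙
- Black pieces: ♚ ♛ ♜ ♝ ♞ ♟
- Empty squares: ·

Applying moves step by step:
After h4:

♜ ♞ ♝ ♛ ♚ ♝ ♞ ♜
♟ ♟ ♟ ♟ ♟ ♟ ♟ ♟
· · · · · · · ·
· · · · · · · ·
· · · · · · · ♙
· · · · · · · ·
♙ ♙ ♙ ♙ ♙ ♙ ♙ ·
♖ ♘ ♗ ♕ ♔ ♗ ♘ ♖


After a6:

♜ ♞ ♝ ♛ ♚ ♝ ♞ ♜
· ♟ ♟ ♟ ♟ ♟ ♟ ♟
♟ · · · · · · ·
· · · · · · · ·
· · · · · · · ♙
· · · · · · · ·
♙ ♙ ♙ ♙ ♙ ♙ ♙ ·
♖ ♘ ♗ ♕ ♔ ♗ ♘ ♖


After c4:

♜ ♞ ♝ ♛ ♚ ♝ ♞ ♜
· ♟ ♟ ♟ ♟ ♟ ♟ ♟
♟ · · · · · · ·
· · · · · · · ·
· · ♙ · · · · ♙
· · · · · · · ·
♙ ♙ · ♙ ♙ ♙ ♙ ·
♖ ♘ ♗ ♕ ♔ ♗ ♘ ♖


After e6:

♜ ♞ ♝ ♛ ♚ ♝ ♞ ♜
· ♟ ♟ ♟ · ♟ ♟ ♟
♟ · · · ♟ · · ·
· · · · · · · ·
· · ♙ · · · · ♙
· · · · · · · ·
♙ ♙ · ♙ ♙ ♙ ♙ ·
♖ ♘ ♗ ♕ ♔ ♗ ♘ ♖


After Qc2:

♜ ♞ ♝ ♛ ♚ ♝ ♞ ♜
· ♟ ♟ ♟ · ♟ ♟ ♟
♟ · · · ♟ · · ·
· · · · · · · ·
· · ♙ · · · · ♙
· · · · · · · ·
♙ ♙ ♕ ♙ ♙ ♙ ♙ ·
♖ ♘ ♗ · ♔ ♗ ♘ ♖


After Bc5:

♜ ♞ ♝ ♛ ♚ · ♞ ♜
· ♟ ♟ ♟ · ♟ ♟ ♟
♟ · · · ♟ · · ·
· · ♝ · · · · ·
· · ♙ · · · · ♙
· · · · · · · ·
♙ ♙ ♕ ♙ ♙ ♙ ♙ ·
♖ ♘ ♗ · ♔ ♗ ♘ ♖


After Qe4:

♜ ♞ ♝ ♛ ♚ · ♞ ♜
· ♟ ♟ ♟ · ♟ ♟ ♟
♟ · · · ♟ · · ·
· · ♝ · · · · ·
· · ♙ · ♕ · · ♙
· · · · · · · ·
♙ ♙ · ♙ ♙ ♙ ♙ ·
♖ ♘ ♗ · ♔ ♗ ♘ ♖


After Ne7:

♜ ♞ ♝ ♛ ♚ · · ♜
· ♟ ♟ ♟ ♞ ♟ ♟ ♟
♟ · · · ♟ · · ·
· · ♝ · · · · ·
· · ♙ · ♕ · · ♙
· · · · · · · ·
♙ ♙ · ♙ ♙ ♙ ♙ ·
♖ ♘ ♗ · ♔ ♗ ♘ ♖



  a b c d e f g h
  ─────────────────
8│♜ ♞ ♝ ♛ ♚ · · ♜│8
7│· ♟ ♟ ♟ ♞ ♟ ♟ ♟│7
6│♟ · · · ♟ · · ·│6
5│· · ♝ · · · · ·│5
4│· · ♙ · ♕ · · ♙│4
3│· · · · · · · ·│3
2│♙ ♙ · ♙ ♙ ♙ ♙ ·│2
1│♖ ♘ ♗ · ♔ ♗ ♘ ♖│1
  ─────────────────
  a b c d e f g h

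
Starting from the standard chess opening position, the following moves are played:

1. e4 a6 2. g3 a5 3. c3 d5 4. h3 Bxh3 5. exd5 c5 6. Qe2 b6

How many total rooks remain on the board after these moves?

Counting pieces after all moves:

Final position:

  a b c d e f g h
  ─────────────────
8│♜ ♞ · ♛ ♚ ♝ ♞ ♜│8
7│· · · · ♟ ♟ ♟ ♟│7
6│· ♟ · · · · · ·│6
5│♟ · ♟ ♙ · · · ·│5
4│· · · · · · · ·│4
3│· · ♙ · · · ♙ ♝│3
2│♙ ♙ · ♙ ♕ ♙ · ·│2
1│♖ ♘ ♗ · ♔ ♗ ♘ ♖│1
  ─────────────────
  a b c d e f g h


4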